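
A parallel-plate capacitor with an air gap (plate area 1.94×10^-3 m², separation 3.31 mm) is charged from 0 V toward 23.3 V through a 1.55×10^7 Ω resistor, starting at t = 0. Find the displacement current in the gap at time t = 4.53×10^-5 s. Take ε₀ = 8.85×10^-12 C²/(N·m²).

8.56×10^-7 A

With C = ε₀A/d = (8.85×10^-12)(1.94×10^-3)/(3.31×10^-3) = 5.187×10^-12 F, the time constant is τ = RC = 8.040×10^-5 s, so t/τ = 0.5634 and e^(−t/τ) = 0.5693.
I_d = I_cond = (V₀/R) e^(−t/τ) = (1.503×10^-6)(0.5693) = 8.56×10^-7 A.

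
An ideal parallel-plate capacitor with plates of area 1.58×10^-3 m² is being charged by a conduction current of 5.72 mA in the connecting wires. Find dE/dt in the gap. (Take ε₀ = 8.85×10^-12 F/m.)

4.09×10^11 V/(m·s)

The displacement current between the plates equals the conduction current, I_d = 5.72 mA.
Inverting I_d = ε₀ A dE/dt gives dE/dt = 5.72×10^-3 / (8.85×10^-12 · 1.58×10^-3) = 4.09×10^11 V/(m·s).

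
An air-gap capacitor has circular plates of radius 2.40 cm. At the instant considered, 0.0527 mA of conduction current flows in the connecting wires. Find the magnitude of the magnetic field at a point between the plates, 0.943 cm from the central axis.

By continuity the displacement current in the gap matches the conduction current: I_d = 5.27×10^-5 A.
∮B·dl = μ₀ I_d,enc with I_d,enc = I_d r²/R² = 8.136×10^-6 A; so B = μ₀ I_d,enc/(2πr) = 1.73×10^-10 T.

1.73×10^-10 T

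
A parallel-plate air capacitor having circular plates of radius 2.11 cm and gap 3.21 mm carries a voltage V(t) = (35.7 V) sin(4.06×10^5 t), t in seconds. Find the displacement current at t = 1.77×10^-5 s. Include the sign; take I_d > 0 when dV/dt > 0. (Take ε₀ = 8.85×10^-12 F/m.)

dE/dt = (V₀ω/d)·cos(ωt) with ωt = 7.1862 rad: (35.7)(4.06×10^5)(0.6192)/(3.21×10^-3) = 2.796×10^9 V/(m·s).
I_d = ε₀ A dE/dt = (8.85×10^-12)(1.399×10^-3)(2.796×10^9) = 3.46×10^-5 A.

3.46×10^-5 A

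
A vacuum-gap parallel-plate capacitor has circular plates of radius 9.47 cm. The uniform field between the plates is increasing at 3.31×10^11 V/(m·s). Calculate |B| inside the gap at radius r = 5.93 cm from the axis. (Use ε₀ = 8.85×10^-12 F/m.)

Through the whole plate area (πR² = 0.02817 m²), I_d = ε₀ πR² dE/dt = 0.08252 A.
∮B·dl = μ₀ I_d,enc with I_d,enc = I_d r²/R² = 0.03236 A; so B = μ₀ I_d,enc/(2πr) = 1.09×10^-7 T.

1.09×10^-7 T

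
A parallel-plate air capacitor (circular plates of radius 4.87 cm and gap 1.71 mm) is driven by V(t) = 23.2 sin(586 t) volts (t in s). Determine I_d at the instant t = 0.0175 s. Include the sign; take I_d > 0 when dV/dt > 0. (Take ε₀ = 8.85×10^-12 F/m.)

-3.54×10^-7 A

dE/dt = (V₀ω/d)·cos(ωt) with ωt = 10.255 rad: (23.2)(586)(-0.6747)/(1.71×10^-3) = -5.364×10^6 V/(m·s).
I_d = ε₀ A dE/dt = (8.85×10^-12)(7.451×10^-3)(-5.364×10^6) = -3.54×10^-7 A.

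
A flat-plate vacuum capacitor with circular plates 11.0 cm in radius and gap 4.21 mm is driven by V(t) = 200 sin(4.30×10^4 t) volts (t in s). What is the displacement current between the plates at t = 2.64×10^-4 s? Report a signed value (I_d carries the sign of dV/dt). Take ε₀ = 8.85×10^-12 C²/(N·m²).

dV/dt = (200)(4.30×10^4)·cos(11.352) = 3.001×10^6 V/s.
I_d = C dV/dt with C = ε₀A/d = (8.85×10^-12)(0.03801)/(4.21×10^-3) = 7.990×10^-11 F, so I_d = (7.990×10^-11)(3.001×10^6) = 2.40×10^-4 A.

2.40×10^-4 A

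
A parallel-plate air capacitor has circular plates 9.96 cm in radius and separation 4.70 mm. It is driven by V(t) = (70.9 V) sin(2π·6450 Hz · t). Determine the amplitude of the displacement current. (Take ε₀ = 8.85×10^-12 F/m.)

C = ε₀A/d = (8.85×10^-12)(0.03117)/(4.70×10^-3) = 5.869×10^-11 F; ω = 2πf = 4.053×10^4 rad/s.
I_d = C dV/dt, so |I_d|_max = C V₀ ω = (5.869×10^-11)(70.9)(4.053×10^4) = 1.69×10^-4 A.

1.69×10^-4 A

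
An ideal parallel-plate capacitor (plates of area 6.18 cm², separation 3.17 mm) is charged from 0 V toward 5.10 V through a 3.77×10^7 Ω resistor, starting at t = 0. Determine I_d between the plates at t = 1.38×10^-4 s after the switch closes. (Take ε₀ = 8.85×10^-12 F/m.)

C = ε₀A/d = (8.85×10^-12)(6.18×10^-4)/(3.17×10^-3) = 1.725×10^-12 F, so τ = RC = 6.503×10^-5 s.
The conduction current is I(t) = (V₀/R) e^(−t/τ), and the displacement current between the plates equals it.
t/τ = 2.122; I_d = (5.10/3.77×10^7) · e^(−2.122) = (1.353×10^-7)(0.1198) = 1.62×10^-8 A.

1.62×10^-8 A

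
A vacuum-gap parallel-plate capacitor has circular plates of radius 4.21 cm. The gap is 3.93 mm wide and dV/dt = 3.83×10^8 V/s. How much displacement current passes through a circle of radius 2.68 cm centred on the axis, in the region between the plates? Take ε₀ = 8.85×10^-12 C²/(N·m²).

dE/dt = (dV/dt)/d = 9.746×10^10 V/(m·s); I_d = ε₀(πR²)(dE/dt) = (8.85×10^-12)(5.568×10^-3)(9.746×10^10) = 4.803×10^-3 A.
Through an area πr² the displacement current is I_d·(πr²/πR²) = I_d (r/R)² = 1.95×10^-3 A.

1.95×10^-3 A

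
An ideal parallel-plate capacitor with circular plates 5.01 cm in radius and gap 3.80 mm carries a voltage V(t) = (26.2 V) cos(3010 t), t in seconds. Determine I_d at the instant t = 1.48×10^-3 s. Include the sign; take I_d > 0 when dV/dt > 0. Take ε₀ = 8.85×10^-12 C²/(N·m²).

1.40×10^-6 A

dE/dt = (V₀ω/d)·−sin(ωt) with ωt = 4.4548 rad: (26.2)(3010)(0.9670)/(3.80×10^-3) = 2.007×10^7 V/(m·s).
I_d = ε₀ A dE/dt = (8.85×10^-12)(7.885×10^-3)(2.007×10^7) = 1.40×10^-6 A.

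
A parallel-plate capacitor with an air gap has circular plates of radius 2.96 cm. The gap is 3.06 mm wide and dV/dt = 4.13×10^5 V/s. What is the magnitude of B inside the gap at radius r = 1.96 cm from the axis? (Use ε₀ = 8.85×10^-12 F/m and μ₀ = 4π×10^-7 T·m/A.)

1.47×10^-11 T

I_d = C dV/dt with C = ε₀πR²/d = 7.962×10^-12 F, so I_d = (7.962×10^-12)(4.13×10^5) = 3.288×10^-6 A.
An Ampèrian loop of radius r encloses a fraction (r/R)² of I_d. Then B·2πr = μ₀ I_d (r/R)², giving B = μ₀ I_d r/(2πR²) = 1.47×10^-11 T.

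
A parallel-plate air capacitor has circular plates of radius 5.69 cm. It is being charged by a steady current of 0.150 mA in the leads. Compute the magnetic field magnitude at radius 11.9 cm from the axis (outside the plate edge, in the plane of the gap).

2.52×10^-10 T

Between the plates the displacement current equals the wire current: I_d = 0.150 mA = 1.50×10^-4 A.
Outside the plates the loop encloses all of I_d, so B·2πr = μ₀ I_d and B = 2.52×10^-10 T.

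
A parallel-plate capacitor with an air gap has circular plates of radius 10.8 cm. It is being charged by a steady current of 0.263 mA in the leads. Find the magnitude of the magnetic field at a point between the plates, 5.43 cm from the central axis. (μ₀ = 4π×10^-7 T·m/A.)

2.45×10^-10 T

Between the plates the displacement current equals the wire current: I_d = 0.263 mA = 2.63×10^-4 A.
An Ampèrian loop of radius r encloses a fraction (r/R)² of I_d. Then B·2πr = μ₀ I_d (r/R)², giving B = μ₀ I_d r/(2πR²) = 2.45×10^-10 T.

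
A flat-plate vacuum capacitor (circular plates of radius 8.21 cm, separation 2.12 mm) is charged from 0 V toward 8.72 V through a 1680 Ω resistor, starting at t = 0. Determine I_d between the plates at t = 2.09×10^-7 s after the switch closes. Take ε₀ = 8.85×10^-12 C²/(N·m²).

With C = ε₀A/d = (8.85×10^-12)(0.02118)/(2.12×10^-3) = 8.842×10^-11 F, the time constant is τ = RC = 1.485×10^-7 s, so t/τ = 1.407 and e^(−t/τ) = 0.2449.
I_d = I_cond = (V₀/R) e^(−t/τ) = (5.190×10^-3)(0.2449) = 1.27×10^-3 A.

1.27×10^-3 A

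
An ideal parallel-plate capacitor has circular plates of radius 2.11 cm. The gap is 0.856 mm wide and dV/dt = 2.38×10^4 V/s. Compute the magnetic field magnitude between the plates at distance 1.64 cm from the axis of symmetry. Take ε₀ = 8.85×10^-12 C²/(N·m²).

With E = V/d, dE/dt = 2.780×10^7 V/(m·s) and πR² = 1.399×10^-3 m², giving I_d = ε₀ πR² dE/dt = 3.442×10^-7 A.
For r < R the Ampère–Maxwell law gives B(2πr) = μ₀ I_d (r²/R²), so B = μ₀ I_d r/(2πR²) = (4π×10^-7)(3.442×10^-7)(0.0164)/(2π·0.0211²) = 2.54×10^-12 T.

2.54×10^-12 T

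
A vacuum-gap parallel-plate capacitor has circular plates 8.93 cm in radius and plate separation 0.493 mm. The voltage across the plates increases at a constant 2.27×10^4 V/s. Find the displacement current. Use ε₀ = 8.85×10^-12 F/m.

1.02×10^-5 A

E = V/d so dE/dt = (dV/dt)/d = 4.604×10^7 V/(m·s), and I_d = ε₀ A dE/dt = (8.85×10^-12)(0.02505)(4.604×10^7) = 1.02×10^-5 A.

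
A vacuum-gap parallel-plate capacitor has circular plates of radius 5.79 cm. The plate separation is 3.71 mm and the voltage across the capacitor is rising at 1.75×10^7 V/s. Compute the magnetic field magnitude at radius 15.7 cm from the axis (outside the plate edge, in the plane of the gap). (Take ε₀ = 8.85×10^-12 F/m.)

With E = V/d, dE/dt = 4.717×10^9 V/(m·s) and πR² = 0.01053 m², giving I_d = ε₀ πR² dE/dt = 4.396×10^-4 A.
For r ≥ R the full I_d is enclosed: B = μ₀ I_d/(2πr) = (4π×10^-7)(4.396×10^-4)/(2π·0.157) = 5.60×10^-10 T.

5.60×10^-10 T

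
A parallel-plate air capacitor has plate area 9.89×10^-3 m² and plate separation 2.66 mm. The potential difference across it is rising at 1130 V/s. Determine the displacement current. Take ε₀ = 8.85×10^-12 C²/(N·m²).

3.72×10^-8 A

C = ε₀A/d = (8.85×10^-12)(9.89×10^-3)/(2.66×10^-3) = 3.290×10^-11 F.
I_d = C dV/dt = (3.290×10^-11)(1130) = 3.72×10^-8 A.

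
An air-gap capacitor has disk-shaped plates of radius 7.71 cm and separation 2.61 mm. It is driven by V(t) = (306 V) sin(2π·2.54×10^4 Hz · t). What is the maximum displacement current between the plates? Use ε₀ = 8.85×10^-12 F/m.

3.09×10^-3 A

The displacement current equals the conduction current C dV/dt, which peaks at C V₀ ω.
With C = ε₀A/d = (8.85×10^-12)(0.01867)/(2.61×10^-3) = 6.331×10^-11 F and ω = 2πf = 1.596×10^5 rad/s, I_d,max = (6.331×10^-11)(306)(1.596×10^5) = 3.09×10^-3 A.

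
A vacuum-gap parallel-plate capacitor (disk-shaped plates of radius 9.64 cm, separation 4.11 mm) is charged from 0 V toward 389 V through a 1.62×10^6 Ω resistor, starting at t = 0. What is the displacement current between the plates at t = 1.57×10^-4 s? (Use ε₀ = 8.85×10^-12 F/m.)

5.14×10^-5 A

With C = ε₀A/d = (8.85×10^-12)(0.02919)/(4.11×10^-3) = 6.285×10^-11 F, the time constant is τ = RC = 1.018×10^-4 s, so t/τ = 1.542 and e^(−t/τ) = 0.2140.
I_d = I_cond = (V₀/R) e^(−t/τ) = (2.401×10^-4)(0.2140) = 5.14×10^-5 A.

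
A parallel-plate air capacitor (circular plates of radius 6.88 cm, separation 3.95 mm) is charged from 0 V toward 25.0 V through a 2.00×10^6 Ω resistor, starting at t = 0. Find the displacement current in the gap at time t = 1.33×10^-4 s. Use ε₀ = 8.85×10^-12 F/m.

1.70×10^-6 A

C = ε₀A/d = (8.85×10^-12)(0.01487)/(3.95×10^-3) = 3.332×10^-11 F and τ = RC = 6.664×10^-5 s. I_d in the gap equals the RC charging current.
I_d(t) = (V₀/R) e^(−t/τ) = 1.250×10^-5 · e^(−1.996) = 1.70×10^-6 A.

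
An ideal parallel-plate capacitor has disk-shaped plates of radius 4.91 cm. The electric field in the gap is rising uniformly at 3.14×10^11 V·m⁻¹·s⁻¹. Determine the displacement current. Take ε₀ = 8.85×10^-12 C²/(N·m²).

I_d = ε₀ A (dE/dt) = (8.85×10^-12)(7.574×10^-3 m²)(3.14×10^11) = 0.0210 A.

0.0210 A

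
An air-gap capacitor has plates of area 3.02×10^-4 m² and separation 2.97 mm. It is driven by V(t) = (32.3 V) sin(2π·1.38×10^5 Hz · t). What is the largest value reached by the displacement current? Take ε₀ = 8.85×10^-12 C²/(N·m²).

The displacement current equals the conduction current C dV/dt, which peaks at C V₀ ω.
With C = ε₀A/d = (8.85×10^-12)(3.02×10^-4)/(2.97×10^-3) = 8.999×10^-13 F and ω = 2πf = 8.671×10^5 rad/s, I_d,max = (8.999×10^-13)(32.3)(8.671×10^5) = 2.52×10^-5 A.

2.52×10^-5 A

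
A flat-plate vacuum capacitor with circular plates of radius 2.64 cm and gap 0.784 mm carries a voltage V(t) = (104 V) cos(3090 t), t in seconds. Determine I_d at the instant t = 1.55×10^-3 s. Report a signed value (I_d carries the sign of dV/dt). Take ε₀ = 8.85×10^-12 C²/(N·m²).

dE/dt = (V₀ω/d)·−sin(ωt) with ωt = 4.7895 rad: (104)(3090)(0.9970)/(7.84×10^-4) = 4.087×10^8 V/(m·s).
I_d = ε₀ A dE/dt = (8.85×10^-12)(2.190×10^-3)(4.087×10^8) = 7.92×10^-6 A.

7.92×10^-6 A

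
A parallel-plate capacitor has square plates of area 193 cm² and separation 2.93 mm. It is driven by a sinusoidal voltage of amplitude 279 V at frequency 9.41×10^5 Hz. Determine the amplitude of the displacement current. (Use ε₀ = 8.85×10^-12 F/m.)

The displacement current equals the conduction current C dV/dt, which peaks at C V₀ ω.
With C = ε₀A/d = (8.85×10^-12)(0.0193)/(2.93×10^-3) = 5.830×10^-11 F and ω = 2πf = 5.912×10^6 rad/s, I_d,max = (5.830×10^-11)(279)(5.912×10^6) = 0.0962 A.

0.0962 A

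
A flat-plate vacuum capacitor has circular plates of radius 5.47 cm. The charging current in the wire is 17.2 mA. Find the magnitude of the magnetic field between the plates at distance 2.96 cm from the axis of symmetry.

By continuity the displacement current in the gap matches the conduction current: I_d = 0.0172 A.
∮B·dl = μ₀ I_d,enc with I_d,enc = I_d r²/R² = 5.037×10^-3 A; so B = μ₀ I_d,enc/(2πr) = 3.40×10^-8 T.

3.40×10^-8 T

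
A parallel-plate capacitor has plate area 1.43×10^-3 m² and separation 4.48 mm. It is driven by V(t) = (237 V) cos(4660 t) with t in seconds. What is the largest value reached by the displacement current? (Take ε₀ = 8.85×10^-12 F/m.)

3.12×10^-6 A

C = ε₀A/d = (8.85×10^-12)(1.43×10^-3)/(4.48×10^-3) = 2.825×10^-12 F; ω = 4660 rad/s.
I_d = C dV/dt, so |I_d|_max = C V₀ ω = (2.825×10^-12)(237)(4660) = 3.12×10^-6 A.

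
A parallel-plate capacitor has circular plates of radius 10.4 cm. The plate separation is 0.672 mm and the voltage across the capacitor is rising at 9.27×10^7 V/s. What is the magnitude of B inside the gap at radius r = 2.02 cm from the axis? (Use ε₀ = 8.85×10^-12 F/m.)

1.55×10^-8 T

dE/dt = (dV/dt)/d = 1.379×10^11 V/(m·s); I_d = ε₀(πR²)(dE/dt) = (8.85×10^-12)(0.03398)(1.379×10^11) = 0.04147 A.
∮B·dl = μ₀ I_d,enc with I_d,enc = I_d r²/R² = 1.564×10^-3 A; so B = μ₀ I_d,enc/(2πr) = 1.55×10^-8 T.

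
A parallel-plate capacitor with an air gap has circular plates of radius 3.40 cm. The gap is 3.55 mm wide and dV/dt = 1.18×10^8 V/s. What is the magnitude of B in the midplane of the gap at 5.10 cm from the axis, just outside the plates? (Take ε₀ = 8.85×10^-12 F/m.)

4.19×10^-9 T

dE/dt = (dV/dt)/d = 3.324×10^10 V/(m·s); I_d = ε₀(πR²)(dE/dt) = (8.85×10^-12)(3.632×10^-3)(3.324×10^10) = 1.068×10^-3 A.
For r ≥ R the full I_d is enclosed: B = μ₀ I_d/(2πr) = (4π×10^-7)(1.068×10^-3)/(2π·0.0510) = 4.19×10^-9 T.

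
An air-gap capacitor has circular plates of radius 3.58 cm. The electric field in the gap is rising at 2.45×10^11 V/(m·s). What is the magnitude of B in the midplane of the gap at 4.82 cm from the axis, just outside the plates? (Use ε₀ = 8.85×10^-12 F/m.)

3.62×10^-8 T

Total displacement current: I_d = ε₀(πR²)(dE/dt) = (8.85×10^-12)(4.026×10^-3)(2.45×10^11) = 8.729×10^-3 A.
Outside the plates the loop encloses all of I_d, so B·2πr = μ₀ I_d and B = 3.62×10^-8 T.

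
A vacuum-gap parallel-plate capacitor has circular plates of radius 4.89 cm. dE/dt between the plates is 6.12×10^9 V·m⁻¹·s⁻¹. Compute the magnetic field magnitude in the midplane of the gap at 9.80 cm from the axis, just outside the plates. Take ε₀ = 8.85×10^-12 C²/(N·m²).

8.30×10^-10 T

I_d = ε₀ dΦ_E/dt = ε₀ πR² (dE/dt) = (8.85×10^-12)(7.512×10^-3)(6.12×10^9) = 4.069×10^-4 A through the full plate area.
With r > R the enclosed displacement current is the full I_d; B = μ₀ I_d / (2πr) = 8.30×10^-10 T.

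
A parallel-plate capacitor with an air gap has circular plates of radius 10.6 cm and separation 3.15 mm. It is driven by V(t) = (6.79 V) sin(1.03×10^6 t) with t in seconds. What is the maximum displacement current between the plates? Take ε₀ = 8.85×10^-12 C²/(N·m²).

The displacement current equals the conduction current C dV/dt, which peaks at C V₀ ω.
With C = ε₀A/d = (8.85×10^-12)(0.03530)/(3.15×10^-3) = 9.918×10^-11 F and ω = 1.03×10^6 rad/s, I_d,max = (9.918×10^-11)(6.79)(1.03×10^6) = 6.94×10^-4 A.

6.94×10^-4 A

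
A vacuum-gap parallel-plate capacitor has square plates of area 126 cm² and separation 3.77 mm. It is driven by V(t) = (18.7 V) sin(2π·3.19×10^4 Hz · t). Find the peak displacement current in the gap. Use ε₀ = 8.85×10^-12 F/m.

The displacement current equals the conduction current C dV/dt, which peaks at C V₀ ω.
With C = ε₀A/d = (8.85×10^-12)(0.0126)/(3.77×10^-3) = 2.958×10^-11 F and ω = 2πf = 2.004×10^5 rad/s, I_d,max = (2.958×10^-11)(18.7)(2.004×10^5) = 1.11×10^-4 A.

1.11×10^-4 A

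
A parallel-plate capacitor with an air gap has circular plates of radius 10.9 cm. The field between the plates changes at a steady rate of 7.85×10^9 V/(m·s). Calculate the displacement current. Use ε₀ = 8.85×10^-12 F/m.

2.59×10^-3 A

The displacement current is ε₀ times dΦ_E/dt = ε₀ A dE/dt = (8.85×10^-12)(0.03733)(7.85×10^9) = 2.59×10^-3 A.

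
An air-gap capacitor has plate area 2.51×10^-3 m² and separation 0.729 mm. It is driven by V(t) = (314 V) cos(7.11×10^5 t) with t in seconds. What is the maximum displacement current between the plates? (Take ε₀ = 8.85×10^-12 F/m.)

6.80×10^-3 A

C = ε₀A/d = (8.85×10^-12)(2.51×10^-3)/(7.29×10^-4) = 3.047×10^-11 F; ω = 7.11×10^5 rad/s.
I_d = C dV/dt, so |I_d|_max = C V₀ ω = (3.047×10^-11)(314)(7.11×10^5) = 6.80×10^-3 A.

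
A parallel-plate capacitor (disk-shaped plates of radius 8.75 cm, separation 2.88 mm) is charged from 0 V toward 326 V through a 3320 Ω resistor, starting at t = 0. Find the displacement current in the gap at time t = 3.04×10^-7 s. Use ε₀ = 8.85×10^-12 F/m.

0.0284 A

With C = ε₀A/d = (8.85×10^-12)(0.02405)/(2.88×10^-3) = 7.390×10^-11 F, the time constant is τ = RC = 2.453×10^-7 s, so t/τ = 1.239 and e^(−t/τ) = 0.2897.
I_d = I_cond = (V₀/R) e^(−t/τ) = (0.09819)(0.2897) = 0.0284 A.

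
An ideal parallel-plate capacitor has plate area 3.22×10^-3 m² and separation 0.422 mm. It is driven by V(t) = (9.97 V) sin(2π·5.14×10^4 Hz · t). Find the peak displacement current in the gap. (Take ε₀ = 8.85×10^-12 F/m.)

C = ε₀A/d = (8.85×10^-12)(3.22×10^-3)/(4.22×10^-4) = 6.753×10^-11 F; ω = 2πf = 3.230×10^5 rad/s.
I_d = C dV/dt, so |I_d|_max = C V₀ ω = (6.753×10^-11)(9.97)(3.230×10^5) = 2.17×10^-4 A.

2.17×10^-4 A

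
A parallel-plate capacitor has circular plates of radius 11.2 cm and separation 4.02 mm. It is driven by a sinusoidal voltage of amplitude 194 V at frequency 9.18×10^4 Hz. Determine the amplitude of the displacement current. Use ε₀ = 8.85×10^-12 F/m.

9.71×10^-3 A

The displacement current equals the conduction current C dV/dt, which peaks at C V₀ ω.
With C = ε₀A/d = (8.85×10^-12)(0.03941)/(4.02×10^-3) = 8.676×10^-11 F and ω = 2πf = 5.768×10^5 rad/s, I_d,max = (8.676×10^-11)(194)(5.768×10^5) = 9.71×10^-3 A.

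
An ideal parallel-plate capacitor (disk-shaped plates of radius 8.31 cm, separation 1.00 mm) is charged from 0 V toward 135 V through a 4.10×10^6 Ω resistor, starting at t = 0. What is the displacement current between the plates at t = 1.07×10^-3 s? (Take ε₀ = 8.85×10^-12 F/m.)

8.46×10^-6 A

C = ε₀A/d = (8.85×10^-12)(0.02169)/(1.00×10^-3) = 1.920×10^-10 F, so τ = RC = 7.872×10^-4 s.
The conduction current is I(t) = (V₀/R) e^(−t/τ), and the displacement current between the plates equals it.
t/τ = 1.359; I_d = (135/4.10×10^6) · e^(−1.359) = (3.293×10^-5)(0.2569) = 8.46×10^-6 A.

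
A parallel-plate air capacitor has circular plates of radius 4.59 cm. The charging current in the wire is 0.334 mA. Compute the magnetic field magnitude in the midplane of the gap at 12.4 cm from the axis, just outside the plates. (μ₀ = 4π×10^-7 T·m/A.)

5.39×10^-10 T

No conduction current crosses the gap, so I_d there equals the 3.34×10^-4 A in the leads.
For r ≥ R the full I_d is enclosed: B = μ₀ I_d/(2πr) = (4π×10^-7)(3.34×10^-4)/(2π·0.124) = 5.39×10^-10 T.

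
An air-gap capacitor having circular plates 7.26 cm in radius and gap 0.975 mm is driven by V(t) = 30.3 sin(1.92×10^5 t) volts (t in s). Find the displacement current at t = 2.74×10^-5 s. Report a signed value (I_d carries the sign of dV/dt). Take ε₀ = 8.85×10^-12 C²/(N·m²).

dE/dt = (V₀ω/d)·cos(ωt) with ωt = 5.2608 rad: (30.3)(1.92×10^5)(0.5213)/(9.75×10^-4) = 3.110×10^9 V/(m·s).
I_d = ε₀ A dE/dt = (8.85×10^-12)(0.01656)(3.110×10^9) = 4.56×10^-4 A.

4.56×10^-4 A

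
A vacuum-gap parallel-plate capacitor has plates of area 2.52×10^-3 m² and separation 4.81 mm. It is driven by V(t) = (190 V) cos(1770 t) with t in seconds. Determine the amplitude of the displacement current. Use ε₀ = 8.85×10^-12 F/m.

1.56×10^-6 A

C = ε₀A/d = (8.85×10^-12)(2.52×10^-3)/(4.81×10^-3) = 4.637×10^-12 F; ω = 1770 rad/s.
I_d = C dV/dt, so |I_d|_max = C V₀ ω = (4.637×10^-12)(190)(1770) = 1.56×10^-6 A.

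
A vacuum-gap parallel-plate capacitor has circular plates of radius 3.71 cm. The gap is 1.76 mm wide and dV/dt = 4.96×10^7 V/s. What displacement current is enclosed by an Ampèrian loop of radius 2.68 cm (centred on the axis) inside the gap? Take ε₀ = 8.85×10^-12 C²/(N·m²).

5.63×10^-4 A

dE/dt = (dV/dt)/d = 2.818×10^10 V/(m·s); I_d = ε₀(πR²)(dE/dt) = (8.85×10^-12)(4.324×10^-3)(2.818×10^10) = 1.078×10^-3 A.
The field is uniform, so I_d,enc = I_d (r/R)² = (1.078×10^-3)(2.68/3.71)² = 5.63×10^-4 A.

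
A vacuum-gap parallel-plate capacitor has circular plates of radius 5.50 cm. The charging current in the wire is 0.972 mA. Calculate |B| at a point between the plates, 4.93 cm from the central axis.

No conduction current crosses the gap, so I_d there equals the 9.72×10^-4 A in the leads.
For r < R the Ampère–Maxwell law gives B(2πr) = μ₀ I_d (r²/R²), so B = μ₀ I_d r/(2πR²) = (4π×10^-7)(9.72×10^-4)(0.0493)/(2π·0.0550²) = 3.17×10^-9 T.

3.17×10^-9 T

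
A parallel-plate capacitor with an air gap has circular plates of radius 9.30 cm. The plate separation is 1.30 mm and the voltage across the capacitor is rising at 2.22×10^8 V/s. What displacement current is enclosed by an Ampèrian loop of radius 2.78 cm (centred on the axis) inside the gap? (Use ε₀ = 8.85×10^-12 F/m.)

3.67×10^-3 A

With E = V/d, dE/dt = 1.708×10^11 V/(m·s) and πR² = 0.02717 m², giving I_d = ε₀ πR² dE/dt = 0.04107 A.
Since J_d is uniform, the enclosed fraction is (r/R)² = 0.08936, giving I_d,enc = 3.67×10^-3 A.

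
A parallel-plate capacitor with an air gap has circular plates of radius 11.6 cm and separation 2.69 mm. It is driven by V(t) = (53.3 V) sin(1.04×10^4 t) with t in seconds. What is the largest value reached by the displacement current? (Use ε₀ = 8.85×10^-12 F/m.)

C = ε₀A/d = (8.85×10^-12)(0.04227)/(2.69×10^-3) = 1.391×10^-10 F; ω = 1.04×10^4 rad/s.
I_d = C dV/dt, so |I_d|_max = C V₀ ω = (1.391×10^-10)(53.3)(1.04×10^4) = 7.71×10^-5 A.

7.71×10^-5 A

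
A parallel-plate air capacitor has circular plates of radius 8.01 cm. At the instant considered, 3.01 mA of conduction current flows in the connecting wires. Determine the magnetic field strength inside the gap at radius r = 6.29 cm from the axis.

5.90×10^-9 T

By continuity the displacement current in the gap matches the conduction current: I_d = 3.01×10^-3 A.
∮B·dl = μ₀ I_d,enc with I_d,enc = I_d r²/R² = 1.856×10^-3 A; so B = μ₀ I_d,enc/(2πr) = 5.90×10^-9 T.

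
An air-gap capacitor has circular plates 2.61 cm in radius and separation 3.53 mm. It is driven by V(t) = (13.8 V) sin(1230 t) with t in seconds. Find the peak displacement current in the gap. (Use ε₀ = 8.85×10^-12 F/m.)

C = ε₀A/d = (8.85×10^-12)(2.140×10^-3)/(3.53×10^-3) = 5.365×10^-12 F; ω = 1230 rad/s.
I_d = C dV/dt, so |I_d|_max = C V₀ ω = (5.365×10^-12)(13.8)(1230) = 9.11×10^-8 A.

9.11×10^-8 A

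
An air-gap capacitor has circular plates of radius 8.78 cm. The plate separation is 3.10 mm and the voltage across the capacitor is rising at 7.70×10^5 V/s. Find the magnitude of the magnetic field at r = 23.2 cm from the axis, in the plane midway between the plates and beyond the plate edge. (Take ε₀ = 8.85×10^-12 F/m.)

4.59×10^-11 T

I_d = C dV/dt with C = ε₀πR²/d = 6.914×10^-11 F, so I_d = (6.914×10^-11)(7.70×10^5) = 5.324×10^-5 A.
With r > R the enclosed displacement current is the full I_d; B = μ₀ I_d / (2πr) = 4.59×10^-11 T.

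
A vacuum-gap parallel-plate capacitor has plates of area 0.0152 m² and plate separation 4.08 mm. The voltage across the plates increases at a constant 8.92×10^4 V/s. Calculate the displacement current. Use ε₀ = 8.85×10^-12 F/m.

The displacement current equals the charging current C dV/dt. With C = ε₀A/d = (8.85×10^-12)(0.0152)/(4.08×10^-3) = 3.297×10^-11 F, I_d = (3.297×10^-11)(8.92×10^4) = 2.94×10^-6 A.

2.94×10^-6 A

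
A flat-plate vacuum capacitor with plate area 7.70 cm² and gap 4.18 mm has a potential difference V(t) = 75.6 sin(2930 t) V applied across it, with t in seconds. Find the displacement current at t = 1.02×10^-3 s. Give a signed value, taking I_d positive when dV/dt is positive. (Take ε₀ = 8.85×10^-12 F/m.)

-3.57×10^-7 A

dV/dt = (75.6)(2930)·cos(2.9886) = -2.189×10^5 V/s.
I_d = C dV/dt with C = ε₀A/d = (8.85×10^-12)(7.70×10^-4)/(4.18×10^-3) = 1.630×10^-12 F, so I_d = (1.630×10^-12)(-2.189×10^5) = -3.57×10^-7 A.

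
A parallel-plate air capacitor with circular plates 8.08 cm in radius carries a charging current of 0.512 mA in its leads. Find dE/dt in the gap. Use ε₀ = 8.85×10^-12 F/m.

2.82×10^9 V/(m·s)

The displacement current between the plates equals the conduction current, I_d = 0.512 mA.
Since I_d = ε₀ A dE/dt, dE/dt = I_d/(ε₀A) = (5.12×10^-4)/((8.85×10^-12)(0.02051)) = 2.82×10^9 V/(m·s).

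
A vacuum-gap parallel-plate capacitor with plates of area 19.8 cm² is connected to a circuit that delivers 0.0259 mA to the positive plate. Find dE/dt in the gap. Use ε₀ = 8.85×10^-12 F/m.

1.48×10^9 V/(m·s)

The displacement current between the plates equals the conduction current, I_d = 0.0259 mA.
Since I_d = ε₀ A dE/dt, dE/dt = I_d/(ε₀A) = (2.59×10^-5)/((8.85×10^-12)(1.98×10^-3)) = 1.48×10^9 V/(m·s).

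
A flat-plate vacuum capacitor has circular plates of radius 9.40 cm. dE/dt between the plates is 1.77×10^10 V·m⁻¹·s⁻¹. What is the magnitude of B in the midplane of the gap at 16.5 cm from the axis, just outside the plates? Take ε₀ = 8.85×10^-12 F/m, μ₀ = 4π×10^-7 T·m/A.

Total displacement current: I_d = ε₀(πR²)(dE/dt) = (8.85×10^-12)(0.02776)(1.77×10^10) = 4.348×10^-3 A.
Outside the plates the loop encloses all of I_d, so B·2πr = μ₀ I_d and B = 5.27×10^-9 T.

5.27×10^-9 T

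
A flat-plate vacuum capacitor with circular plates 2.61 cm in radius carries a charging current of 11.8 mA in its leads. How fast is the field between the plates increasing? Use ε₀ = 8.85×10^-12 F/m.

By continuity, I_d in the gap equals the 11.8 mA flowing in the wire.
Then dE/dt = I_d/(ε₀A) = 6.23×10^11 V/(m·s).

6.23×10^11 V/(m·s)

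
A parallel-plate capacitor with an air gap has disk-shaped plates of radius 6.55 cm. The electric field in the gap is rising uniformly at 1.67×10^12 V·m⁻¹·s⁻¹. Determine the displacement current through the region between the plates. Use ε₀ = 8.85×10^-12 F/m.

I_d = ε₀ A (dE/dt) = (8.85×10^-12)(0.01348 m²)(1.67×10^12) = 0.199 A.

0.199 A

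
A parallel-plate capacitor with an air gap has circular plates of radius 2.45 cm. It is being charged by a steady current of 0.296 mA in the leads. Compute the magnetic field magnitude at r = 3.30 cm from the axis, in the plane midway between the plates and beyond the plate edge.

Between the plates the displacement current equals the wire current: I_d = 0.296 mA = 2.96×10^-4 A.
Outside the plates the loop encloses all of I_d, so B·2πr = μ₀ I_d and B = 1.79×10^-9 T.

1.79×10^-9 T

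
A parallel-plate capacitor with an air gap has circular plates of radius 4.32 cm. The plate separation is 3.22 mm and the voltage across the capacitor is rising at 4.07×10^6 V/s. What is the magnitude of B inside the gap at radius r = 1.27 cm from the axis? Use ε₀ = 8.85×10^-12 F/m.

8.93×10^-11 T

With E = V/d, dE/dt = 1.264×10^9 V/(m·s) and πR² = 5.863×10^-3 m², giving I_d = ε₀ πR² dE/dt = 6.559×10^-5 A.
∮B·dl = μ₀ I_d,enc with I_d,enc = I_d r²/R² = 5.669×10^-6 A; so B = μ₀ I_d,enc/(2πr) = 8.93×10^-11 T.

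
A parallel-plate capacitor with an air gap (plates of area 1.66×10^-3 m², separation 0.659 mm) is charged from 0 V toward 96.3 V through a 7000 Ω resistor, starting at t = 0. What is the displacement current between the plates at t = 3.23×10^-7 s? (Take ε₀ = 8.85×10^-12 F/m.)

C = ε₀A/d = (8.85×10^-12)(1.66×10^-3)/(6.59×10^-4) = 2.229×10^-11 F, so τ = RC = 1.560×10^-7 s.
The conduction current is I(t) = (V₀/R) e^(−t/τ), and the displacement current between the plates equals it.
t/τ = 2.071; I_d = (96.3/7000) · e^(−2.071) = (0.01376)(0.1261) = 1.74×10^-3 A.

1.74×10^-3 A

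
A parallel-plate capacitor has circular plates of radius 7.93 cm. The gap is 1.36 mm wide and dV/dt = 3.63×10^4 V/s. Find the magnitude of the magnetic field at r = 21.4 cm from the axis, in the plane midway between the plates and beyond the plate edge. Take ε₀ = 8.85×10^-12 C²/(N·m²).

With E = V/d, dE/dt = 2.669×10^7 V/(m·s) and πR² = 0.01976 m², giving I_d = ε₀ πR² dE/dt = 4.667×10^-6 A.
With r > R the enclosed displacement current is the full I_d; B = μ₀ I_d / (2πr) = 4.36×10^-12 T.

4.36×10^-12 T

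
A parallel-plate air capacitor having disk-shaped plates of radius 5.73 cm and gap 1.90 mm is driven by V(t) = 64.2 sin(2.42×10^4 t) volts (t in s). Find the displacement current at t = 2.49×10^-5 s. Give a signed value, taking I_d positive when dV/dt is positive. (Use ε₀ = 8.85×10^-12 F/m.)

dV/dt = (64.2)(2.42×10^4)·cos(0.60258) = 1.280×10^6 V/s.
I_d = C dV/dt with C = ε₀A/d = (8.85×10^-12)(0.01031)/(1.90×10^-3) = 4.802×10^-11 F, so I_d = (4.802×10^-11)(1.280×10^6) = 6.15×10^-5 A.

6.15×10^-5 A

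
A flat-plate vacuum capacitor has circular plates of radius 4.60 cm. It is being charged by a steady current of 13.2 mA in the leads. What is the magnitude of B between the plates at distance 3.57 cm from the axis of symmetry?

Between the plates the displacement current equals the wire current: I_d = 13.2 mA = 0.0132 A.
∮B·dl = μ₀ I_d,enc with I_d,enc = I_d r²/R² = 7.951×10^-3 A; so B = μ₀ I_d,enc/(2πr) = 4.45×10^-8 T.

4.45×10^-8 T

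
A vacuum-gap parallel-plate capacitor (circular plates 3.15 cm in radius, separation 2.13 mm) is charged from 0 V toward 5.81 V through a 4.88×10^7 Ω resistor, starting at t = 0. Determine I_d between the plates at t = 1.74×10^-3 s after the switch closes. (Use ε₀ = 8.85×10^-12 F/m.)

With C = ε₀A/d = (8.85×10^-12)(3.117×10^-3)/(2.13×10^-3) = 1.295×10^-11 F, the time constant is τ = RC = 6.320×10^-4 s, so t/τ = 2.753 and e^(−t/τ) = 0.06374.
I_d = I_cond = (V₀/R) e^(−t/τ) = (1.191×10^-7)(0.06374) = 7.59×10^-9 A.

7.59×10^-9 A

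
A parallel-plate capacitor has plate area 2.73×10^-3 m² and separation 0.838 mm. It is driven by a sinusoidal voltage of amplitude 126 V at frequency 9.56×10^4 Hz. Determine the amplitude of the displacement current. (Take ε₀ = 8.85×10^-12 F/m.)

C = ε₀A/d = (8.85×10^-12)(2.73×10^-3)/(8.38×10^-4) = 2.883×10^-11 F; ω = 2πf = 6.007×10^5 rad/s.
I_d = C dV/dt, so |I_d|_max = C V₀ ω = (2.883×10^-11)(126)(6.007×10^5) = 2.18×10^-3 A.

2.18×10^-3 A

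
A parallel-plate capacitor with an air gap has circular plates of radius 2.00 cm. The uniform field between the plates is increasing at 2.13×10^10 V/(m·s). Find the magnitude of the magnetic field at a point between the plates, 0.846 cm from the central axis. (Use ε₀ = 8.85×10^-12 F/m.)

I_d = ε₀ dΦ_E/dt = ε₀ πR² (dE/dt) = (8.85×10^-12)(1.257×10^-3)(2.13×10^10) = 2.370×10^-4 A through the full plate area.
For r < R the Ampère–Maxwell law gives B(2πr) = μ₀ I_d (r²/R²), so B = μ₀ I_d r/(2πR²) = (4π×10^-7)(2.370×10^-4)(8.46×10^-3)/(2π·0.0200²) = 1.00×10^-9 T.

1.00×10^-9 T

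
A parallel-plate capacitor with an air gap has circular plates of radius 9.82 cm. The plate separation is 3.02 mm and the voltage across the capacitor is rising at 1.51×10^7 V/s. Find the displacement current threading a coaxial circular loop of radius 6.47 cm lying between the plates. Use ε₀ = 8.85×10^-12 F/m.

I_d = C dV/dt with C = ε₀πR²/d = 8.879×10^-11 F, so I_d = (8.879×10^-11)(1.51×10^7) = 1.341×10^-3 A.
Since J_d is uniform, the enclosed fraction is (r/R)² = 0.4341, giving I_d,enc = 5.82×10^-4 A.

5.82×10^-4 A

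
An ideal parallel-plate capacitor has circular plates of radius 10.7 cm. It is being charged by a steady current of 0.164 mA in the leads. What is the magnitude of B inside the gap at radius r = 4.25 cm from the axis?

1.22×10^-10 T

Between the plates the displacement current equals the wire current: I_d = 0.164 mA = 1.64×10^-4 A.
∮B·dl = μ₀ I_d,enc with I_d,enc = I_d r²/R² = 2.587×10^-5 A; so B = μ₀ I_d,enc/(2πr) = 1.22×10^-10 T.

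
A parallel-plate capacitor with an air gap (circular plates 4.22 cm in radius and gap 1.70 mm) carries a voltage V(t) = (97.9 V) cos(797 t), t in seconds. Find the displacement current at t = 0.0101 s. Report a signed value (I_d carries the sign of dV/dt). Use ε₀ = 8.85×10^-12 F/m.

dE/dt = (V₀ω/d)·−sin(ωt) with ωt = 8.0497 rad: (97.9)(797)(-0.9809)/(1.70×10^-3) = -4.502×10^7 V/(m·s).
I_d = ε₀ A dE/dt = (8.85×10^-12)(5.595×10^-3)(-4.502×10^7) = -2.23×10^-6 A.

-2.23×10^-6 A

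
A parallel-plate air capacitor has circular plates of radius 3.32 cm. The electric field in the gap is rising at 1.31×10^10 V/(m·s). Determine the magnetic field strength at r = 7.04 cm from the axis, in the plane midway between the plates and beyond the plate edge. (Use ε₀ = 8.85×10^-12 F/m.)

1.14×10^-9 T

Total displacement current: I_d = ε₀(πR²)(dE/dt) = (8.85×10^-12)(3.463×10^-3)(1.31×10^10) = 4.015×10^-4 A.
Outside the plates the loop encloses all of I_d, so B·2πr = μ₀ I_d and B = 1.14×10^-9 T.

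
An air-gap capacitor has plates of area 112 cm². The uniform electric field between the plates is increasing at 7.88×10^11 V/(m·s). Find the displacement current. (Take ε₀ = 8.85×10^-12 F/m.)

0.0781 A

With a uniform field, Φ_E = EA, so I_d = ε₀ A dE/dt = 0.0781 A.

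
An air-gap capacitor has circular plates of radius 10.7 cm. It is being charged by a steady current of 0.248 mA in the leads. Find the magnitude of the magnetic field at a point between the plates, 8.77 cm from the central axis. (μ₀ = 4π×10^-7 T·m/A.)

By continuity the displacement current in the gap matches the conduction current: I_d = 2.48×10^-4 A.
∮B·dl = μ₀ I_d,enc with I_d,enc = I_d r²/R² = 1.666×10^-4 A; so B = μ₀ I_d,enc/(2πr) = 3.80×10^-10 T.

3.80×10^-10 T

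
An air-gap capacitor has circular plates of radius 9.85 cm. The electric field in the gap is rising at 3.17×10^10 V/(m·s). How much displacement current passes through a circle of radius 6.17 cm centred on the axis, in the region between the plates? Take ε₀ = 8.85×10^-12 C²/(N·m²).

Through the whole plate area (πR² = 0.03048 m²), I_d = ε₀ πR² dE/dt = 8.551×10^-3 A.
Through an area πr² the displacement current is I_d·(πr²/πR²) = I_d (r/R)² = 3.36×10^-3 A.

3.36×10^-3 A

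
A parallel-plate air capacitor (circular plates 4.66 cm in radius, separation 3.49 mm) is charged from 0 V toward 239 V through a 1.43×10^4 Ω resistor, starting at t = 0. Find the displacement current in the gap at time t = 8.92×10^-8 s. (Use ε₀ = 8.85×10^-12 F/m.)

C = ε₀A/d = (8.85×10^-12)(6.822×10^-3)/(3.49×10^-3) = 1.730×10^-11 F, so τ = RC = 2.474×10^-7 s.
The conduction current is I(t) = (V₀/R) e^(−t/τ), and the displacement current between the plates equals it.
t/τ = 0.3605; I_d = (239/1.43×10^4) · e^(−0.3605) = (0.01671)(0.6973) = 0.0117 A.

0.0117 A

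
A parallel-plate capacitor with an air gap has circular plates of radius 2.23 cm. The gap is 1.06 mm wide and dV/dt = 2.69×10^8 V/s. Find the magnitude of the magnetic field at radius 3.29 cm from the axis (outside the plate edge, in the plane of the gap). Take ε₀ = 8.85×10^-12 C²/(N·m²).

2.13×10^-8 T

dE/dt = (dV/dt)/d = 2.538×10^11 V/(m·s); I_d = ε₀(πR²)(dE/dt) = (8.85×10^-12)(1.562×10^-3)(2.538×10^11) = 3.508×10^-3 A.
For r ≥ R the full I_d is enclosed: B = μ₀ I_d/(2πr) = (4π×10^-7)(3.508×10^-3)/(2π·0.0329) = 2.13×10^-8 T.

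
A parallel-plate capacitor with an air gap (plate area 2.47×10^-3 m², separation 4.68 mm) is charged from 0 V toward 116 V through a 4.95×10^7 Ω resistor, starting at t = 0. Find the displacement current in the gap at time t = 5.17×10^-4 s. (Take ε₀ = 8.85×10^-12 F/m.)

C = ε₀A/d = (8.85×10^-12)(2.47×10^-3)/(4.68×10^-3) = 4.671×10^-12 F, so τ = RC = 2.312×10^-4 s.
The conduction current is I(t) = (V₀/R) e^(−t/τ), and the displacement current between the plates equals it.
t/τ = 2.236; I_d = (116/4.95×10^7) · e^(−2.236) = (2.343×10^-6)(0.1069) = 2.50×10^-7 A.

2.50×10^-7 A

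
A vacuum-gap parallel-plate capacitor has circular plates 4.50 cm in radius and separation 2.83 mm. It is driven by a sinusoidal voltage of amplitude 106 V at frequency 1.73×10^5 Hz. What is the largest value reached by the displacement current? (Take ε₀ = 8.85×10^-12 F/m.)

C = ε₀A/d = (8.85×10^-12)(6.362×10^-3)/(2.83×10^-3) = 1.990×10^-11 F; ω = 2πf = 1.087×10^6 rad/s.
I_d = C dV/dt, so |I_d|_max = C V₀ ω = (1.990×10^-11)(106)(1.087×10^6) = 2.29×10^-3 A.

2.29×10^-3 A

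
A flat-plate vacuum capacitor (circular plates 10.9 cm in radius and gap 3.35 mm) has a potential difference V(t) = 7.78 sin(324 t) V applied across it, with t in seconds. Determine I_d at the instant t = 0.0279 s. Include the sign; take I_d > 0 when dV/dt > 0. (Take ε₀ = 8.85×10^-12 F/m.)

dV/dt = (7.78)(324)·cos(9.0396) = -2336 V/s.
I_d = C dV/dt with C = ε₀A/d = (8.85×10^-12)(0.03733)/(3.35×10^-3) = 9.862×10^-11 F, so I_d = (9.862×10^-11)(-2336) = -2.30×10^-7 A.

-2.30×10^-7 A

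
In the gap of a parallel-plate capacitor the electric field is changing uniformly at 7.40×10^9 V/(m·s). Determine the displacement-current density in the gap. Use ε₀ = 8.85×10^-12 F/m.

0.0655 A/m²

J_d = ε₀ dE/dt = (8.85×10^-12)(7.40×10^9) = 0.0655 A/m².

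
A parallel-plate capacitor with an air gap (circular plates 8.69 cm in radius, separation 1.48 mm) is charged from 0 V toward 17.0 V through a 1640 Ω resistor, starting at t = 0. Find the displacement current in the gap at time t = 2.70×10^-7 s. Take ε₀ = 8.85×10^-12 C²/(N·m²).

3.25×10^-3 A

C = ε₀A/d = (8.85×10^-12)(0.02372)/(1.48×10^-3) = 1.418×10^-10 F and τ = RC = 2.326×10^-7 s. I_d in the gap equals the RC charging current.
I_d(t) = (V₀/R) e^(−t/τ) = 0.01037 · e^(−1.161) = 3.25×10^-3 A.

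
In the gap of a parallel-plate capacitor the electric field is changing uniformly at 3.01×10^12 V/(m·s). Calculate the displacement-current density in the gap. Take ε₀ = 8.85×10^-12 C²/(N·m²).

26.6 A/m²

J_d = ε₀ ∂E/∂t, so J_d = 26.6 A/m².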